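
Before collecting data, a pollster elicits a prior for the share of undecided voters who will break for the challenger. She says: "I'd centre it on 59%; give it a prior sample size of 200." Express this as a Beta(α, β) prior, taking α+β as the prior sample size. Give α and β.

α = 118, β = 82

Under the effective-sample-size interpretation, Beta(α, β) has prior mean α/(α+β) and prior sample size α+β.
So α+β = 200 and α/(α+β) = 0.59, giving α = 0.59·200 = 118 and β = 200 − 118 = 82.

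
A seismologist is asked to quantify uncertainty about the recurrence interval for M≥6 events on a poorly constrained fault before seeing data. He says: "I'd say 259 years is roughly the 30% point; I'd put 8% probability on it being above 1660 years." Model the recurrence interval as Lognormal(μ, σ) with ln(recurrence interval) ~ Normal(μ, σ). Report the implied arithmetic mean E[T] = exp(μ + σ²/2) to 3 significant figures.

If T ~ Lognormal(μ,σ) then ln T ~ Normal(μ,σ), so the p-quantile of ln T is μ + z_p·σ.
ln(259) = 5.557 and ln(1660) = 7.415; z_{0.3} = -0.5244, z_{0.92} = 1.405.
σ = (7.415 − 5.557)/(1.405 − (-0.5244)) = 0.963.
μ = 5.557 − (-0.5244)·0.963 = 6.062.
E[T] = exp(μ + σ²/2) = exp(6.062 + 0.4635) = 682 years.

E[T] ≈ 682 years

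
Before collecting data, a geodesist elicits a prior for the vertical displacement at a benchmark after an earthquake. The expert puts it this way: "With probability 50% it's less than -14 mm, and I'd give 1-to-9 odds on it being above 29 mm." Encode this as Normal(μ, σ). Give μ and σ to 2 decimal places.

For Normal(μ,σ), the p-quantile is μ + z_p·σ. Here z_{0.5} = 0, z_{0.9} = 1.282.
So -14 = μ + 0σ and 29 = μ + 1.282σ.
Subtracting: σ = (29 − -14)/(1.282 − (0)) = 33.55.
Then μ = -14 − (0)·33.55 = -14.00.

μ = -14.00, σ = 33.55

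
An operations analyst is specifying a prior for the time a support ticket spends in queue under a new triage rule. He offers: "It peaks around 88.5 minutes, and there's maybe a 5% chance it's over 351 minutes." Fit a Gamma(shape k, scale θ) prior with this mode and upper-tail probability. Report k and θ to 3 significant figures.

k ≈ 2.33, θ ≈ 66.6

Gamma(k,θ) with k>1 has mode (k−1)θ, so θ = 88.5/(k−1).
Need P(X < 351) = 0.95 with θ tied to k this way. Start at k = 2, θ = 88.5: P(X<351) ≈ 0.906.
Too low — raise k to concentrate. Iterating converges to k ≈ 2.33.
Then θ = 88.5/(2.33−1) ≈ 66.6.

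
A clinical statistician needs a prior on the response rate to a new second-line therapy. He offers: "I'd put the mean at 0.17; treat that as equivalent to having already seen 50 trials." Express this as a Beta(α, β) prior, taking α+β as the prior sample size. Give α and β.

α = 8.5, β = 41.5

Under the effective-sample-size interpretation, Beta(α, β) has prior mean α/(α+β) and prior sample size α+β.
So α+β = 50 and α/(α+β) = 0.17, giving α = 0.17·50 = 8.5 and β = 50 − 8.5 = 41.5.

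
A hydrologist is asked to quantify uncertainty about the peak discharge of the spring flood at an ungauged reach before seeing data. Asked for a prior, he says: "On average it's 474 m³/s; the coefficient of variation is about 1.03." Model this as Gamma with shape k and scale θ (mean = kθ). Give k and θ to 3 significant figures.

k ≈ 0.943, θ ≈ 503

For Gamma(k, scale θ): mean = kθ, variance = kθ², so CV = 1/√k.
CV = 1.03, hence k = 1/CV² = 0.943.
Then θ = mean/k = 474/0.943 = 503.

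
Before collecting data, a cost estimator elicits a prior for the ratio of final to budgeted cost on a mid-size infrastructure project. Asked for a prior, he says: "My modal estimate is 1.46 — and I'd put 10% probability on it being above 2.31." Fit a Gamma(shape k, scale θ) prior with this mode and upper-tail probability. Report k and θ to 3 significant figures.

Gamma(k,θ) with k>1 has mode (k−1)θ, so θ = 1.46/(k−1).
Need P(X < 2.31) = 0.9 with θ tied to k this way. Start at k = 2, θ = 1.46: P(X<2.31) ≈ 0.469.
Too low — raise k to concentrate. Iterating converges to k ≈ 9.91.
Then θ = 1.46/(9.91−1) ≈ 0.164.

k ≈ 9.91, θ ≈ 0.164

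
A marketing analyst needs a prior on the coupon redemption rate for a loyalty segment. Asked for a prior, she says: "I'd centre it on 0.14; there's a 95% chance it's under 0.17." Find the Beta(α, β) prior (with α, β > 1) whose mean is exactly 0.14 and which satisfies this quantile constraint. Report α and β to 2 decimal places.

α ≈ 54.18, β ≈ 332.83

With mean 0.14 fixed, write α = 0.14s, β = 0.86s where s = α+β.
Need P(θ < 0.17) = 0.95 under Beta(0.14s, 0.86s). Normal approximation: (q−m)/√(m(1−m)/s) ≈ z_{0.95} = 1.64, so s ≈ 0.14·0.86·(1.64)²/(0.17−0.14)² = 361.9.
At s = 361.9: P(θ<0.17) ≈ 0.944. Adjusting to match 0.95 gives s ≈ 387.02.
So α = 0.14·387.02 ≈ 54.18, β = 0.86·387.02 ≈ 332.83.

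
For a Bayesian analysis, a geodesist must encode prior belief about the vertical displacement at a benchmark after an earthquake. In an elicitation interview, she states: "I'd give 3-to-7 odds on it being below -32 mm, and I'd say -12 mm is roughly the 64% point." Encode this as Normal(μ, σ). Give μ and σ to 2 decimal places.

For Normal(μ,σ), the p-quantile is μ + z_p·σ. Here z_{0.3} = -0.5244, z_{0.64} = 0.3585.
So -32 = μ − 0.5244σ and -12 = μ + 0.3585σ.
Subtracting: σ = (-12 − -32)/(0.3585 − (-0.5244)) = 22.65.
Then μ = -32 − (-0.5244)·22.65 = -20.12.

μ = -20.12, σ = 22.65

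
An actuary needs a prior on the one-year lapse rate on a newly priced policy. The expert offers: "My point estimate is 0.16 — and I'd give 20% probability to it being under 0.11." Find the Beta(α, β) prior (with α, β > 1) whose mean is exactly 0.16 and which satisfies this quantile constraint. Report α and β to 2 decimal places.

With mean 0.16 fixed, write α = 0.16s, β = 0.84s where s = α+β.
Need P(θ < 0.11) = 0.2 under Beta(0.16s, 0.84s). Normal approximation: (q−m)/√(m(1−m)/s) ≈ z_{0.2} = -0.842, so s ≈ 0.16·0.84·(-0.842)²/(0.11−0.16)² = 38.1.
At s = 38.1: P(θ<0.11) ≈ 0.205. Adjusting to match 0.2 gives s ≈ 39.52.
So α = 0.16·39.52 ≈ 6.32, β = 0.84·39.52 ≈ 33.20.

α ≈ 6.32, β ≈ 33.20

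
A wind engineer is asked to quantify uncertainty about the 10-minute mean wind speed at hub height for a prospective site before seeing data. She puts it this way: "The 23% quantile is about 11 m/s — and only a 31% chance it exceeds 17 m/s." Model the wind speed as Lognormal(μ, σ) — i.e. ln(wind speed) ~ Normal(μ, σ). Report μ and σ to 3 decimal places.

μ ≈ 2.658, σ ≈ 0.353

If T ~ Lognormal(μ,σ) then ln T ~ Normal(μ,σ), so the p-quantile of ln T is μ + z_p·σ.
ln(11) = 2.398 and ln(17) = 2.833; z_{0.23} = -0.7388, z_{0.69} = 0.4959.
σ = (2.833 − 2.398)/(0.4959 − (-0.7388)) = 0.353.
μ = 2.398 − (-0.7388)·0.353 = 2.658.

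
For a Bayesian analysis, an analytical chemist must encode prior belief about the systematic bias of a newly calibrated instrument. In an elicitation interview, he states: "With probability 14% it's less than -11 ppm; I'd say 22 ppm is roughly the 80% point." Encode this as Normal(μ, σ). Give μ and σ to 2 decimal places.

The p-quantile of Normal(μ,σ) is μ + z_p·σ, with z_{0.14} = -1.08 and z_{0.8} = 0.8416.
Eliminate σ: μ = (z₂·x₁ − z₁·x₂)/(z₂ − z₁) = (0.8416·-11 − (-1.08)·22)/1.922 = 7.55.
Then σ = (x₂ − x₁)/(z₂ − z₁) = (22 − -11)/1.922 = 17.17.

μ = 7.55, σ = 17.17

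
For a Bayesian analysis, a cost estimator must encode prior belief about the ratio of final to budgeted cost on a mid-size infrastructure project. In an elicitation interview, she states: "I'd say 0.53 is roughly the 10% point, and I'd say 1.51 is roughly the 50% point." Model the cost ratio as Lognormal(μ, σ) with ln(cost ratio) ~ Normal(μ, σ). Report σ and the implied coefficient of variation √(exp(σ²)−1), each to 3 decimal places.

σ ≈ 0.817, CV ≈ 0.974

If T ~ Lognormal(μ,σ) then ln T ~ Normal(μ,σ), so the p-quantile of ln T is μ + z_p·σ.
ln(0.53) = -0.6349 and ln(1.51) = 0.4121; z_{0.1} = -1.282, z_{0.5} = 0.
σ = (0.4121 − -0.6349)/(0 − (-1.282)) = 0.817.
μ = -0.6349 − (-1.282)·0.817 = 0.412.
CV = √(exp(σ²)−1) = √(exp(0.6674)−1) = 0.974.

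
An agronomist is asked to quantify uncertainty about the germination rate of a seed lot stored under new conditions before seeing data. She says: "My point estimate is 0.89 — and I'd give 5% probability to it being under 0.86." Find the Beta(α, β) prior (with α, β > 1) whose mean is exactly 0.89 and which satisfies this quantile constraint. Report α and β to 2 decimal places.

α ≈ 285.75, β ≈ 35.32

With mean 0.89 fixed, write α = 0.89s, β = 0.11s where s = α+β.
Need P(θ < 0.86) = 0.05 under Beta(0.89s, 0.11s). Normal approximation: (q−m)/√(m(1−m)/s) ≈ z_{0.05} = -1.64, so s ≈ 0.89·0.11·(-1.64)²/(0.86−0.89)² = 294.3.
At s = 294.3: P(θ<0.86) ≈ 0.057. Adjusting to match 0.05 gives s ≈ 321.07.
So α = 0.89·321.07 ≈ 285.75, β = 0.11·321.07 ≈ 35.32.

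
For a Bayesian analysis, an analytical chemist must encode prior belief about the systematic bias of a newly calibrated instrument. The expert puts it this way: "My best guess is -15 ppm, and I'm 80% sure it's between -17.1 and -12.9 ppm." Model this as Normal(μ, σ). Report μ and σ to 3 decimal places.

A symmetric 80% interval runs μ ± z·σ with z = 1.282.
Half-width = 2.1, so σ = 2.1/1.282 = 1.639.
μ is the stated best guess, -15.000.

μ = -15.000, σ = 1.639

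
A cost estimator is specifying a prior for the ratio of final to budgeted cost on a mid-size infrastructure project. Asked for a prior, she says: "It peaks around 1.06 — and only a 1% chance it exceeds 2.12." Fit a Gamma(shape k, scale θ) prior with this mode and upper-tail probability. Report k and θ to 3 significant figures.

k ≈ 11.2, θ ≈ 0.104

Gamma(k,θ) with k>1 has mode (k−1)θ, so θ = 1.06/(k−1).
Need P(X < 2.12) = 0.99 with θ tied to k this way. Start at k = 2, θ = 1.06: P(X<2.12) ≈ 0.594.
Too low — raise k to concentrate. Iterating converges to k ≈ 11.2.
Then θ = 1.06/(11.2−1) ≈ 0.104.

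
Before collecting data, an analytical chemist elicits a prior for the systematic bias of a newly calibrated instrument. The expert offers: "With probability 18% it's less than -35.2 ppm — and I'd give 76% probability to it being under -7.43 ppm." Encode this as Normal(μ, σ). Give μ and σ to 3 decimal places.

For Normal(μ,σ), the p-quantile is μ + z_p·σ. Here z_{0.18} = -0.9154, z_{0.76} = 0.7063.
So -35.2 = μ − 0.9154σ and -7.43 = μ + 0.7063σ.
Subtracting: σ = (-7.43 − -35.2)/(0.7063 − (-0.9154)) = 17.124.
Then μ = -35.2 − (-0.9154)·17.124 = -19.525.

μ = -19.525, σ = 17.124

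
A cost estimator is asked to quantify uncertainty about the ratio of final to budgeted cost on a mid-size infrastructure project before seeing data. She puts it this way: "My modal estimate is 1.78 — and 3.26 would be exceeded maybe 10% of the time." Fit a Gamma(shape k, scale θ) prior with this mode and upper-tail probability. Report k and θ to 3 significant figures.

Gamma(k,θ) with k>1 has mode (k−1)θ, so θ = 1.78/(k−1).
Need P(X < 3.26) = 0.9 with θ tied to k this way. Start at k = 2, θ = 1.78: P(X<3.26) ≈ 0.546.
Too low — raise k to concentrate. Iterating converges to k ≈ 6.21.
Then θ = 1.78/(6.21−1) ≈ 0.342.

k ≈ 6.21, θ ≈ 0.342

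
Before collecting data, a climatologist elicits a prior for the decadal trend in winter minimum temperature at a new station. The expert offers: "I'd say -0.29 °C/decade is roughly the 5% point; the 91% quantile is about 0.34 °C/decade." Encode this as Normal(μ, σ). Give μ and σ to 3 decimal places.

For Normal(μ,σ), the p-quantile is μ + z_p·σ. Here z_{0.05} = -1.645, z_{0.91} = 1.341.
So -0.29 = μ − 1.645σ and 0.34 = μ + 1.341σ.
Subtracting: σ = (0.34 − -0.29)/(1.341 − (-1.645)) = 0.211.
Then μ = -0.29 − (-1.645)·0.211 = 0.057.

μ = 0.057, σ = 0.211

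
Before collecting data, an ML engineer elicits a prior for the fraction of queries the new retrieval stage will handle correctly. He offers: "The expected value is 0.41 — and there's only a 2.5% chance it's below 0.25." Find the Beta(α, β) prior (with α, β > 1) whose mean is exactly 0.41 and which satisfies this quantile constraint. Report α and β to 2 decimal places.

α ≈ 13.34, β ≈ 19.20

With mean 0.41 fixed, write α = 0.41s, β = 0.59s where s = α+β.
Need P(θ < 0.25) = 0.025 under Beta(0.41s, 0.59s). Normal approximation: (q−m)/√(m(1−m)/s) ≈ z_{0.025} = -1.96, so s ≈ 0.41·0.59·(-1.96)²/(0.25−0.41)² = 36.3.
At s = 36.3: P(θ<0.25) ≈ 0.019. Adjusting to match 0.025 gives s ≈ 32.54.
So α = 0.41·32.54 ≈ 13.34, β = 0.59·32.54 ≈ 19.20.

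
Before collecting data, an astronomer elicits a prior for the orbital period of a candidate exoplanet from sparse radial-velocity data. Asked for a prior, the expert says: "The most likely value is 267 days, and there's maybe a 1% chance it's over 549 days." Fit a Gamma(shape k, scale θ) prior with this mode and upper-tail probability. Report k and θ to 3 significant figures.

k ≈ 10.4, θ ≈ 28.4

Gamma(k,θ) with k>1 has mode (k−1)θ, so θ = 267/(k−1).
Need P(X < 549) = 0.99 with θ tied to k this way. Start at k = 2, θ = 267: P(X<549) ≈ 0.609.
Too low — raise k to concentrate. Iterating converges to k ≈ 10.4.
Then θ = 267/(10.4−1) ≈ 28.4.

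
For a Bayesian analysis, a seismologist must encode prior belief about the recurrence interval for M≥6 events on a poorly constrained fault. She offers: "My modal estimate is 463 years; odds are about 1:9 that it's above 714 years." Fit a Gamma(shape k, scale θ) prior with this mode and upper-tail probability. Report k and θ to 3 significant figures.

k ≈ 11, θ ≈ 46.5

Gamma(k,θ) with k>1 has mode (k−1)θ, so θ = 463/(k−1).
Need P(X < 714) = 0.9 with θ tied to k this way. Start at k = 2, θ = 463: P(X<714) ≈ 0.456.
Too low — raise k to concentrate. Iterating converges to k ≈ 11.
Then θ = 463/(11−1) ≈ 46.5.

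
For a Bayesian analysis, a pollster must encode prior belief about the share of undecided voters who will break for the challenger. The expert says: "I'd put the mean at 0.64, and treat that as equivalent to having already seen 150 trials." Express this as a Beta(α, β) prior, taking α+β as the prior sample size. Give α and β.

Under the effective-sample-size interpretation, Beta(α, β) has prior mean α/(α+β) and prior sample size α+β.
So α+β = 150 and α/(α+β) = 0.64, giving α = 0.64·150 = 96 and β = 150 − 96 = 54.

α = 96, β = 54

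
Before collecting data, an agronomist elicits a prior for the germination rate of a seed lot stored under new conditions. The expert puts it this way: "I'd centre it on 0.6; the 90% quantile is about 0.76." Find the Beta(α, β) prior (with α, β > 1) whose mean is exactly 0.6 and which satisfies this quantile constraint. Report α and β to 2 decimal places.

α ≈ 8.63, β ≈ 5.75

With mean 0.6 fixed, write α = 0.6s, β = 0.4s where s = α+β.
Need P(θ < 0.76) = 0.9 under Beta(0.6s, 0.4s). Normal approximation: (q−m)/√(m(1−m)/s) ≈ z_{0.9} = 1.28, so s ≈ 0.6·0.4·(1.28)²/(0.76−0.6)² = 15.4.
At s = 15.4: P(θ<0.76) ≈ 0.908. Adjusting to match 0.9 gives s ≈ 14.38.
So α = 0.6·14.38 ≈ 8.63, β = 0.4·14.38 ≈ 5.75.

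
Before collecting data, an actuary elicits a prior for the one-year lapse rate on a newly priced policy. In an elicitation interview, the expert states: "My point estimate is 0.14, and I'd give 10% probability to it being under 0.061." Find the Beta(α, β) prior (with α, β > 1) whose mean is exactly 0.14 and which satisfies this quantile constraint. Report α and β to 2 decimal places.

With mean 0.14 fixed, write α = 0.14s, β = 0.86s where s = α+β.
Need P(θ < 0.061) = 0.1 under Beta(0.14s, 0.86s). Normal approximation: (q−m)/√(m(1−m)/s) ≈ z_{0.1} = -1.28, so s ≈ 0.14·0.86·(-1.28)²/(0.061−0.14)² = 31.7.
At s = 31.7: P(θ<0.061) ≈ 0.071. Adjusting to match 0.1 gives s ≈ 25.43.
So α = 0.14·25.43 ≈ 3.56, β = 0.86·25.43 ≈ 21.87.

α ≈ 3.56, β ≈ 21.87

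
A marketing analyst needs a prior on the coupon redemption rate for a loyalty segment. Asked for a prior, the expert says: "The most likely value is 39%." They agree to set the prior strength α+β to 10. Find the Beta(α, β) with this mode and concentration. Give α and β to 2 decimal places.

For α,β > 1 the Beta mode is (α−1)/(α+β−2). With α+β = 10, the mode is (α−1)/8.
Set (α−1)/8 = 0.39 → α = 1 + 0.39·8 = 4.12.
β = 10 − α = 5.88.

α = 4.12, β = 5.88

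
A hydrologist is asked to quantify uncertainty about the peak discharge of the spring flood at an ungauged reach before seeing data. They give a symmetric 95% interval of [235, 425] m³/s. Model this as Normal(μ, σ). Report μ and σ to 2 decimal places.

A symmetric 95% interval runs μ ± z·σ with z = 1.96.
Half-width = 95, so σ = 95/1.96 = 48.47.
μ is the interval midpoint, 330.00.

μ = 330.00, σ = 48.47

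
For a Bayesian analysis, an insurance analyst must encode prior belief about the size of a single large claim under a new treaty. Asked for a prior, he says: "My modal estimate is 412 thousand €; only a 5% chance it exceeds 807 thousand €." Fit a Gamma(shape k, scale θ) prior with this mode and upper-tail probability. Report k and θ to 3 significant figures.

k ≈ 7.14, θ ≈ 67.1

Gamma(k,θ) with k>1 has mode (k−1)θ, so θ = 412/(k−1).
Need P(X < 807) = 0.95 with θ tied to k this way. Start at k = 2, θ = 412: P(X<807) ≈ 0.583.
Too low — raise k to concentrate. Iterating converges to k ≈ 7.14.
Then θ = 412/(7.14−1) ≈ 67.1.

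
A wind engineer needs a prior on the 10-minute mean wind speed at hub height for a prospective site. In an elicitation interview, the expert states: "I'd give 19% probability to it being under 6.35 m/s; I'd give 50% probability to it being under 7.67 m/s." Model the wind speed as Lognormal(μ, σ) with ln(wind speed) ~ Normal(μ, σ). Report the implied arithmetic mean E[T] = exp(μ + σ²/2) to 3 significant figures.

E[T] ≈ 7.85 m/s

If T ~ Lognormal(μ,σ) then ln T ~ Normal(μ,σ), so the p-quantile of ln T is μ + z_p·σ.
ln(6.35) = 1.848 and ln(7.67) = 2.037; z_{0.19} = -0.8779, z_{0.5} = 0.
σ = (2.037 − 1.848)/(0 − (-0.8779)) = 0.215.
μ = 1.848 − (-0.8779)·0.215 = 2.037.
E[T] = exp(μ + σ²/2) = exp(2.037 + 0.0231) = 7.85 m/s.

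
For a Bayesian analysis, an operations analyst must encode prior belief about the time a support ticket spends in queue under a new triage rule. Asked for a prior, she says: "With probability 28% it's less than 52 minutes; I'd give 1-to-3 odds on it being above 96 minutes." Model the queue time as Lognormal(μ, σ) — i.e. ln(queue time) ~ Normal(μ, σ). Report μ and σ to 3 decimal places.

μ ≈ 4.235, σ ≈ 0.488

If T ~ Lognormal(μ,σ) then ln T ~ Normal(μ,σ), so the p-quantile of ln T is μ + z_p·σ.
ln(52) = 3.951 and ln(96) = 4.564; z_{0.28} = -0.5828, z_{0.75} = 0.6745.
σ = (4.564 − 3.951)/(0.6745 − (-0.5828)) = 0.488.
μ = 3.951 − (-0.5828)·0.488 = 4.235.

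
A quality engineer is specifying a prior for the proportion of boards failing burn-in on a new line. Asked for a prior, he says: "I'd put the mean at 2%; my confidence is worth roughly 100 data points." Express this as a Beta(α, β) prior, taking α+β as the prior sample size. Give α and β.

Under the effective-sample-size interpretation, Beta(α, β) has prior mean α/(α+β) and prior sample size α+β.
So α+β = 100 and α/(α+β) = 0.02, giving α = 0.02·100 = 2 and β = 100 − 2 = 98.

α = 2, β = 98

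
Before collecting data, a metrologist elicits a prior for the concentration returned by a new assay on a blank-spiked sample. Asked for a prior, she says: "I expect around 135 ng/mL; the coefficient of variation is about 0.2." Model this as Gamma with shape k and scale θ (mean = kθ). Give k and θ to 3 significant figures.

k ≈ 25, θ ≈ 5.4

For Gamma(k, scale θ): mean = kθ, variance = kθ², so CV = 1/√k.
CV = 0.2, hence k = 1/CV² = 25.
Then θ = mean/k = 135/25 = 5.4.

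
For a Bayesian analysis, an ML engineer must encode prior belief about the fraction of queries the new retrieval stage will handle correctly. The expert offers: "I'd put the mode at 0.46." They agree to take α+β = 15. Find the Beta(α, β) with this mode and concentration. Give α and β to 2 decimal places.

α = 6.98, β = 8.02

For α,β > 1 the Beta mode is (α−1)/(α+β−2). With α+β = 15, the mode is (α−1)/13.
Set (α−1)/13 = 0.46 → α = 1 + 0.46·13 = 6.98.
β = 15 − α = 8.02.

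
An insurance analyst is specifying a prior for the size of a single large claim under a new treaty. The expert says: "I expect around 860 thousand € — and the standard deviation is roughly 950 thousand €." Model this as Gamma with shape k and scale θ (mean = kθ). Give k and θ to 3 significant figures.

For Gamma(k, scale θ): mean = kθ, variance = kθ², so CV = 1/√k.
CV = SD/mean = 950/860 = 1.105, hence k = 1/CV² = 0.82.
Then θ = mean/k = 860/0.82 = 1050.

k ≈ 0.82, θ ≈ 1050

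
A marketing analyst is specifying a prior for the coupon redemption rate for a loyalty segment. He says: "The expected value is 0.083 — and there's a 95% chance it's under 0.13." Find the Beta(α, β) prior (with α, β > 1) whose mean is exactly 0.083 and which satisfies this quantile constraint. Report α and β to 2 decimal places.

α ≈ 9.12, β ≈ 100.81

With mean 0.083 fixed, write α = 0.083s, β = 0.917s where s = α+β.
Need P(θ < 0.13) = 0.95 under Beta(0.083s, 0.917s). Normal approximation: (q−m)/√(m(1−m)/s) ≈ z_{0.95} = 1.64, so s ≈ 0.083·0.917·(1.64)²/(0.13−0.083)² = 93.2.
At s = 93.2: P(θ<0.13) ≈ 0.937. Adjusting to match 0.95 gives s ≈ 109.94.
So α = 0.083·109.94 ≈ 9.12, β = 0.917·109.94 ≈ 100.81.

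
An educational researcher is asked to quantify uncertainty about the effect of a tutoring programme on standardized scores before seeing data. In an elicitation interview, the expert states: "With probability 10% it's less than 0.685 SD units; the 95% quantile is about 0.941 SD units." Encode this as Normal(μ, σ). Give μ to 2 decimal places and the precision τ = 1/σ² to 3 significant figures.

μ = 0.80, τ = 131

The p-quantile of Normal(μ,σ) is μ + z_p·σ, with z_{0.1} = -1.282 and z_{0.95} = 1.645.
Eliminate σ: μ = (z₂·x₁ − z₁·x₂)/(z₂ − z₁) = (1.645·0.685 − (-1.282)·0.941)/2.926 = 0.80.
Then σ = (x₂ − x₁)/(z₂ − z₁) = (0.941 − 0.685)/2.926 = 0.09.
Precision τ = 1/σ² = 1/0.08748² = 131.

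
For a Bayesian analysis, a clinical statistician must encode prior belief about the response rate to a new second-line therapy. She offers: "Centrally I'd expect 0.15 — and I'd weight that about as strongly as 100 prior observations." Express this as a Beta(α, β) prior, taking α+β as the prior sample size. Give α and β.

Under the effective-sample-size interpretation, Beta(α, β) has prior mean α/(α+β) and prior sample size α+β.
So α+β = 100 and α/(α+β) = 0.15, giving α = 0.15·100 = 15 and β = 100 − 15 = 85.

α = 15, β = 85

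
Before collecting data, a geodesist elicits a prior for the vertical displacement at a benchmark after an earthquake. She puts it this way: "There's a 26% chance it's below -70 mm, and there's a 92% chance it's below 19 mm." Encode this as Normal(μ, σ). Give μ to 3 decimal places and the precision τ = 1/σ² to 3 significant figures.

μ = -42.048, τ = 0.00053

For Normal(μ,σ), the p-quantile is μ + z_p·σ. Here z_{0.26} = -0.6433, z_{0.92} = 1.405.
So -70 = μ − 0.6433σ and 19 = μ + 1.405σ.
Subtracting: σ = (19 − -70)/(1.405 − (-0.6433)) = 43.448.
Then μ = -70 − (-0.6433)·43.448 = -42.048.
Precision τ = 1/σ² = 1/43.45² = 0.00053.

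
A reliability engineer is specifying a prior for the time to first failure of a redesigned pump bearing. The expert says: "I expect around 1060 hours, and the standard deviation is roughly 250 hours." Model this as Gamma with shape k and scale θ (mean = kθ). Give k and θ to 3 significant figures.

k ≈ 18, θ ≈ 59

For Gamma(k, scale θ): mean = kθ, variance = kθ², so CV = 1/√k.
CV = SD/mean = 250/1060 = 0.2358, hence k = 1/CV² = 18.
Then θ = mean/k = 1060/18 = 59.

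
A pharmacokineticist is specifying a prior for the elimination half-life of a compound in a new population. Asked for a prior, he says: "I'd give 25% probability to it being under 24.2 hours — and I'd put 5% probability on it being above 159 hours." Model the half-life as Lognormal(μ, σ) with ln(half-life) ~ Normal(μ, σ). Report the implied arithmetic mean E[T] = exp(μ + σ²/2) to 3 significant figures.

E[T] ≈ 58.2 hours

If T ~ Lognormal(μ,σ) then ln T ~ Normal(μ,σ), so the p-quantile of ln T is μ + z_p·σ.
ln(24.2) = 3.186 and ln(159) = 5.069; z_{0.25} = -0.6745, z_{0.95} = 1.645.
σ = (5.069 − 3.186)/(1.645 − (-0.6745)) = 0.812.
μ = 3.186 − (-0.6745)·0.812 = 3.734.
E[T] = exp(μ + σ²/2) = exp(3.734 + 0.3294) = 58.2 hours.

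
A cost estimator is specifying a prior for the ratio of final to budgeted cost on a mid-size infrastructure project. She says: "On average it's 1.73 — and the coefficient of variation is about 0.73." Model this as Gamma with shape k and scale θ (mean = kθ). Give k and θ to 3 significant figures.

For Gamma(k, scale θ): mean = kθ, variance = kθ², so CV = 1/√k.
CV = 0.73, hence k = 1/CV² = 1.88.
Then θ = mean/k = 1.73/1.88 = 0.922.

k ≈ 1.88, θ ≈ 0.922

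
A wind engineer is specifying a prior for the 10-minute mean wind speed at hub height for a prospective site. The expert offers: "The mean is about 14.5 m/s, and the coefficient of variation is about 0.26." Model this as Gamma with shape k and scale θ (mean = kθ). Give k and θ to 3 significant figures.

k ≈ 14.8, θ ≈ 0.98

For Gamma(k, scale θ): mean = kθ, variance = kθ², so CV = 1/√k.
CV = 0.26, hence k = 1/CV² = 14.8.
Then θ = mean/k = 14.5/14.8 = 0.98.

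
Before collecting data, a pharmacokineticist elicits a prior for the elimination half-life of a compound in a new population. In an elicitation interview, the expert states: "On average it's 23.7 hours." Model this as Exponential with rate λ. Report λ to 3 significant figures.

Exponential mean = 1/λ, so λ = 1/23.7 = 0.0422.

λ ≈ 0.0422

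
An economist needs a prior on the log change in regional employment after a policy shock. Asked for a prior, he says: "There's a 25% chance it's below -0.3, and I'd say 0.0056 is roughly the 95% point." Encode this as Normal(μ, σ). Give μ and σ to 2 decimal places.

μ = -0.21, σ = 0.13

The p-quantile of Normal(μ,σ) is μ + z_p·σ, with z_{0.25} = -0.6745 and z_{0.95} = 1.645.
Eliminate σ: μ = (z₂·x₁ − z₁·x₂)/(z₂ − z₁) = (1.645·-0.3 − (-0.6745)·0.0056)/2.319 = -0.21.
Then σ = (x₂ − x₁)/(z₂ − z₁) = (0.0056 − -0.3)/2.319 = 0.13.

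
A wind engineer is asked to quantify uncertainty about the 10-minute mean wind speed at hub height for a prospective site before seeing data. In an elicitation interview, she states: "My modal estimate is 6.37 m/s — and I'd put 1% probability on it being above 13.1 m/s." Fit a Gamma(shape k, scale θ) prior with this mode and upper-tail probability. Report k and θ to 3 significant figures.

k ≈ 10.4, θ ≈ 0.678

Gamma(k,θ) with k>1 has mode (k−1)θ, so θ = 6.37/(k−1).
Need P(X < 13.1) = 0.99 with θ tied to k this way. Start at k = 2, θ = 6.37: P(X<13.1) ≈ 0.609.
Too low — raise k to concentrate. Iterating converges to k ≈ 10.4.
Then θ = 6.37/(10.4−1) ≈ 0.678.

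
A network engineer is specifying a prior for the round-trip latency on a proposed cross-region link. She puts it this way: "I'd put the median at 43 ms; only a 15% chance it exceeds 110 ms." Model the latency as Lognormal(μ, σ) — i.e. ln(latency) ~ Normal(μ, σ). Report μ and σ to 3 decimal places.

If T ~ Lognormal(μ,σ) then ln T ~ Normal(μ,σ), so the p-quantile of ln T is μ + z_p·σ.
ln(43) = 3.761 and ln(110) = 4.7; z_{0.5} = 0, z_{0.85} = 1.036.
σ = (4.7 − 3.761)/(1.036 − (0)) = 0.906.
μ = 3.761 − (0)·0.906 = 3.761.

μ ≈ 3.761, σ ≈ 0.906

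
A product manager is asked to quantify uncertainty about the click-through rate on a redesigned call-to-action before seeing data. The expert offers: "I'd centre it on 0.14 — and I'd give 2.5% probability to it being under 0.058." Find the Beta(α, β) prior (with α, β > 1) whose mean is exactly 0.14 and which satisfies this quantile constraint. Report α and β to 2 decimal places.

With mean 0.14 fixed, write α = 0.14s, β = 0.86s where s = α+β.
Need P(θ < 0.058) = 0.025 under Beta(0.14s, 0.86s). Normal approximation: (q−m)/√(m(1−m)/s) ≈ z_{0.025} = -1.96, so s ≈ 0.14·0.86·(-1.96)²/(0.058−0.14)² = 68.8.
At s = 68.8: P(θ<0.058) ≈ 0.008. Adjusting to match 0.025 gives s ≈ 47.81.
So α = 0.14·47.81 ≈ 6.69, β = 0.86·47.81 ≈ 41.12.

α ≈ 6.69, β ≈ 41.12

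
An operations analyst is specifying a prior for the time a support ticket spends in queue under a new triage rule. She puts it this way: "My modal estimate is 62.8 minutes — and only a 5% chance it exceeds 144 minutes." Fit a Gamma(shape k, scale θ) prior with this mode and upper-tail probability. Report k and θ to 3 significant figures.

Gamma(k,θ) with k>1 has mode (k−1)θ, so θ = 62.8/(k−1).
Need P(X < 144) = 0.95 with θ tied to k this way. Start at k = 2, θ = 62.8: P(X<144) ≈ 0.668.
Too low — raise k to concentrate. Iterating converges to k ≈ 4.98.
Then θ = 62.8/(4.98−1) ≈ 15.8.

k ≈ 4.98, θ ≈ 15.8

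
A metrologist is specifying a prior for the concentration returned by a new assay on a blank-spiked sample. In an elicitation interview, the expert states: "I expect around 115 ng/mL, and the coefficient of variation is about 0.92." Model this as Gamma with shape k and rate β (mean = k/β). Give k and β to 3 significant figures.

k ≈ 1.18, β ≈ 0.0103

For Gamma(k, rate β): mean = k/β, variance = k/β², so CV = 1/√k.
CV = 0.92, hence k = 1/CV² = 1.18.
Then β = k/mean = 1.18/115 = 0.0103.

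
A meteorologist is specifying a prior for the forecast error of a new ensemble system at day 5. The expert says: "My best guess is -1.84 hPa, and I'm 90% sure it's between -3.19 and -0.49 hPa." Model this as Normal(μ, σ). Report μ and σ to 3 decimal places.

μ = -1.840, σ = 0.821

A symmetric 90% interval runs μ ± z·σ with z = 1.645.
Half-width = 1.35, so σ = 1.35/1.645 = 0.821.
μ is the stated best guess, -1.840.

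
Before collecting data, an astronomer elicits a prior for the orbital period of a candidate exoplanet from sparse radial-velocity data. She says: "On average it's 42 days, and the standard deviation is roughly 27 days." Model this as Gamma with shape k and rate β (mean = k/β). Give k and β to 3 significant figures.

k ≈ 2.42, β ≈ 0.0576

For Gamma(k, rate β): mean = k/β, variance = k/β², so CV = 1/√k.
CV = SD/mean = 27/42 = 0.6429, hence k = 1/CV² = 2.42.
Then β = k/mean = 2.42/42 = 0.0576.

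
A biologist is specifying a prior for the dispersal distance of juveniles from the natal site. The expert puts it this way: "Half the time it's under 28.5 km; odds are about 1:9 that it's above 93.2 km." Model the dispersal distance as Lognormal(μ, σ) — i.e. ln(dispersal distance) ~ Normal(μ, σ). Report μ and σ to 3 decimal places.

μ ≈ 3.350, σ ≈ 0.925

If T ~ Lognormal(μ,σ) then ln T ~ Normal(μ,σ), so the p-quantile of ln T is μ + z_p·σ.
ln(28.5) = 3.35 and ln(93.2) = 4.535; z_{0.5} = 0, z_{0.9} = 1.282.
σ = (4.535 − 3.35)/(1.282 − (0)) = 0.925.
μ = 3.35 − (0)·0.925 = 3.350.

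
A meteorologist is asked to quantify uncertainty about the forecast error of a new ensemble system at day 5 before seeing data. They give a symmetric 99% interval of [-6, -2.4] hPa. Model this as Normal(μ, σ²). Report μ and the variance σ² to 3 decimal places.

μ = -4.200, σ² = 0.488

A symmetric 99% interval runs μ ± z·σ with z = 2.576.
Half-width = 1.8, so σ = 1.8/2.576 = 0.6988 and σ² = 0.488.
μ is the interval midpoint, -4.200.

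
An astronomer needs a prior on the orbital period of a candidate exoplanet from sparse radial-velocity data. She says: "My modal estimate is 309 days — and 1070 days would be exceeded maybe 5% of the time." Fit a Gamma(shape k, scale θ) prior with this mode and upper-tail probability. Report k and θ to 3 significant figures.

k ≈ 2.68, θ ≈ 184

Gamma(k,θ) with k>1 has mode (k−1)θ, so θ = 309/(k−1).
Need P(X < 1070) = 0.95 with θ tied to k this way. Start at k = 2, θ = 309: P(X<1070) ≈ 0.860.
Too low — raise k to concentrate. Iterating converges to k ≈ 2.68.
Then θ = 309/(2.68−1) ≈ 184.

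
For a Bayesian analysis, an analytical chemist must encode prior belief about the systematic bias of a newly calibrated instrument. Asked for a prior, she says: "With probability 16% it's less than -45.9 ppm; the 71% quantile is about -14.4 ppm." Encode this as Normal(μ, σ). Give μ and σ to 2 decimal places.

The p-quantile of Normal(μ,σ) is μ + z_p·σ, with z_{0.16} = -0.9945 and z_{0.71} = 0.5534.
Eliminate σ: μ = (z₂·x₁ − z₁·x₂)/(z₂ − z₁) = (0.5534·-45.9 − (-0.9945)·-14.4)/1.548 = -25.66.
Then σ = (x₂ − x₁)/(z₂ − z₁) = (-14.4 − -45.9)/1.548 = 20.35.

μ = -25.66, σ = 20.35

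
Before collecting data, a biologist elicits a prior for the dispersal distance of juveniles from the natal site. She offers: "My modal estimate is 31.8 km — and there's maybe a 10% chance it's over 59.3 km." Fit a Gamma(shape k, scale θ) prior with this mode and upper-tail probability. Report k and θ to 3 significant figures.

k ≈ 5.92, θ ≈ 6.47

Gamma(k,θ) with k>1 has mode (k−1)θ, so θ = 31.8/(k−1).
Need P(X < 59.3) = 0.9 with θ tied to k this way. Start at k = 2, θ = 31.8: P(X<59.3) ≈ 0.556.
Too low — raise k to concentrate. Iterating converges to k ≈ 5.92.
Then θ = 31.8/(5.92−1) ≈ 6.47.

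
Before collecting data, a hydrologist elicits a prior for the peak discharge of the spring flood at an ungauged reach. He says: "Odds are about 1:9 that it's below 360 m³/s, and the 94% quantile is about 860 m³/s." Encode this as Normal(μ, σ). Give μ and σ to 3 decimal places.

For Normal(μ,σ), the p-quantile is μ + z_p·σ. Here z_{0.1} = -1.282, z_{0.94} = 1.555.
So 360 = μ − 1.282σ and 860 = μ + 1.555σ.
Subtracting: σ = (860 − 360)/(1.555 − (-1.282)) = 176.284.
Then μ = 360 − (-1.282)·176.284 = 585.918.

μ = 585.918, σ = 176.284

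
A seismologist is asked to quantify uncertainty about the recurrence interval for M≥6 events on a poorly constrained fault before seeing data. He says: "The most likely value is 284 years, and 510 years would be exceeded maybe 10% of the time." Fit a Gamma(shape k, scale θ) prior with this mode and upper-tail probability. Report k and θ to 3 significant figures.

k ≈ 6.55, θ ≈ 51.1

Gamma(k,θ) with k>1 has mode (k−1)θ, so θ = 284/(k−1).
Need P(X < 510) = 0.9 with θ tied to k this way. Start at k = 2, θ = 284: P(X<510) ≈ 0.536.
Too low — raise k to concentrate. Iterating converges to k ≈ 6.55.
Then θ = 284/(6.55−1) ≈ 51.1.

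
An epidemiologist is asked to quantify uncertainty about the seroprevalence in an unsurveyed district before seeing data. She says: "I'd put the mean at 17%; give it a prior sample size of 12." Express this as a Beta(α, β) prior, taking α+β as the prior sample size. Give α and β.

α = 2.04, β = 9.96

Under the effective-sample-size interpretation, Beta(α, β) has prior mean α/(α+β) and prior sample size α+β.
So α+β = 12 and α/(α+β) = 0.17, giving α = 0.17·12 = 2.04 and β = 12 − 2.04 = 9.96.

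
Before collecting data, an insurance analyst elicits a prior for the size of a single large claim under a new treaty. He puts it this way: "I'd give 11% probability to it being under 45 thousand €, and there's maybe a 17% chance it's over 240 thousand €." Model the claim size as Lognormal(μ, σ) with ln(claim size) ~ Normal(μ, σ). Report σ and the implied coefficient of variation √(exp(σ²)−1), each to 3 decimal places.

If T ~ Lognormal(μ,σ) then ln T ~ Normal(μ,σ), so the p-quantile of ln T is μ + z_p·σ.
ln(45) = 3.807 and ln(240) = 5.481; z_{0.11} = -1.227, z_{0.83} = 0.9542.
σ = (5.481 − 3.807)/(0.9542 − (-1.227)) = 0.768.
μ = 3.807 − (-1.227)·0.768 = 4.748.
CV = √(exp(σ²)−1) = √(exp(0.5893)−1) = 0.896.

σ ≈ 0.768, CV ≈ 0.896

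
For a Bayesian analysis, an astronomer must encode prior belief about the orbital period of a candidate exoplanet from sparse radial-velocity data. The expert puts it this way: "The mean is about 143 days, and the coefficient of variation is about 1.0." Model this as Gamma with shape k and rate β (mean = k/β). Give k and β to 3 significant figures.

For Gamma(k, rate β): mean = k/β, variance = k/β², so CV = 1/√k.
CV = 1.0, hence k = 1/CV² = 1.
Then β = k/mean = 1/143 = 0.00699.

k ≈ 1, β ≈ 0.00699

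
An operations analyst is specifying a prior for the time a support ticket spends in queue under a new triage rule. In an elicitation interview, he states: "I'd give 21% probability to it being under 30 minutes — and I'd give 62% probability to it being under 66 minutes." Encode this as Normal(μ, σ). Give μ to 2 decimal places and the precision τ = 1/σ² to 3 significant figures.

μ = 56.11, τ = 0.000954

The p-quantile of Normal(μ,σ) is μ + z_p·σ, with z_{0.21} = -0.8064 and z_{0.62} = 0.3055.
Eliminate σ: μ = (z₂·x₁ − z₁·x₂)/(z₂ − z₁) = (0.3055·30 − (-0.8064)·66)/1.112 = 56.11.
Then σ = (x₂ − x₁)/(z₂ − z₁) = (66 − 30)/1.112 = 32.38.
Precision τ = 1/σ² = 1/32.38² = 0.000954.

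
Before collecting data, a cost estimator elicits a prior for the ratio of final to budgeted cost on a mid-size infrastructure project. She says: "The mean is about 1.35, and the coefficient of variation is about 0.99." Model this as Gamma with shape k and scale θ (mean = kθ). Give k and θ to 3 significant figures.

k ≈ 1.02, θ ≈ 1.32

For Gamma(k, scale θ): mean = kθ, variance = kθ², so CV = 1/√k.
CV = 0.99, hence k = 1/CV² = 1.02.
Then θ = mean/k = 1.35/1.02 = 1.32.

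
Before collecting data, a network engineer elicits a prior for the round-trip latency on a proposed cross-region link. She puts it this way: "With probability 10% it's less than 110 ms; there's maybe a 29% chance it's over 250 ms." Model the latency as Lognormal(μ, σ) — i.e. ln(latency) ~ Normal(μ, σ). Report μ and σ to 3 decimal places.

μ ≈ 5.274, σ ≈ 0.447

If T ~ Lognormal(μ,σ) then ln T ~ Normal(μ,σ), so the p-quantile of ln T is μ + z_p·σ.
ln(110) = 4.7 and ln(250) = 5.521; z_{0.1} = -1.282, z_{0.71} = 0.5534.
σ = (5.521 − 4.7)/(0.5534 − (-1.282)) = 0.447.
μ = 4.7 − (-1.282)·0.447 = 5.274.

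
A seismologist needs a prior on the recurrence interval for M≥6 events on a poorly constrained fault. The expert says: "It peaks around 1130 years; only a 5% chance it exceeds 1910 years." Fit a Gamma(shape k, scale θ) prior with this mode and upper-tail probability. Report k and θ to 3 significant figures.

Gamma(k,θ) with k>1 has mode (k−1)θ, so θ = 1130/(k−1).
Need P(X < 1910) = 0.95 with θ tied to k this way. Start at k = 2, θ = 1130: P(X<1910) ≈ 0.504.
Too low — raise k to concentrate. Iterating converges to k ≈ 11.1.
Then θ = 1130/(11.1−1) ≈ 111.

k ≈ 11.1, θ ≈ 111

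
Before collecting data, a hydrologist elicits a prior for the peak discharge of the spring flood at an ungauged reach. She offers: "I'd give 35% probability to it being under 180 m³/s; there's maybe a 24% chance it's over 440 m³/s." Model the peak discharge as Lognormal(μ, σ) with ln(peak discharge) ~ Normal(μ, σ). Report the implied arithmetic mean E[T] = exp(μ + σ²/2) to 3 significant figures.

If T ~ Lognormal(μ,σ) then ln T ~ Normal(μ,σ), so the p-quantile of ln T is μ + z_p·σ.
ln(180) = 5.193 and ln(440) = 6.087; z_{0.35} = -0.3853, z_{0.76} = 0.7063.
σ = (6.087 − 5.193)/(0.7063 − (-0.3853)) = 0.819.
μ = 5.193 − (-0.3853)·0.819 = 5.508.
E[T] = exp(μ + σ²/2) = exp(5.508 + 0.3352) = 345 m³/s.

E[T] ≈ 345 m³/s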